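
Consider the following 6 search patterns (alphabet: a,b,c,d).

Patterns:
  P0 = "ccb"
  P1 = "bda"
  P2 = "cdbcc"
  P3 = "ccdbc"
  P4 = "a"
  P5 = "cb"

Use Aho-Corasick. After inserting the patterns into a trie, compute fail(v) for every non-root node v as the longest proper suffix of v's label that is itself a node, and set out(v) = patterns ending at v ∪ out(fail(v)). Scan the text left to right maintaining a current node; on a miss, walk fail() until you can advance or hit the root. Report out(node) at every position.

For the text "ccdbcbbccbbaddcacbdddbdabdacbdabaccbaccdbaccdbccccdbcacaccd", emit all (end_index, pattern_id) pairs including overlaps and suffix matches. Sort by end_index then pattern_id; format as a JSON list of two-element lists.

Construct AC machine:
Trie (insert patterns):
  n0 'ε': a→14 b→4 c→1
  n1 'c': b→15 c→2 d→7
  n2 'cc': b→3 d→11
  n3 'ccb': ·  ←P0
  n4 'b': d→5
  n5 'bd': a→6
  n6 'bda': ·  ←P1
  n7 'cd': b→8
  n8 'cdb': c→9
  n9 'cdbc': c→10
  n10 'cdbcc': ·  ←P2
  n11 'ccd': b→12
  n12 'ccdb': c→13
  n13 'ccdbc': ·  ←P3
  n14 'a': ·  ←P4
  n15 'cb': ·  ←P5

Failure links (BFS by depth):
  n1('c'): parent n0 fail=0; on 'c' 0 → fail=0;  out ∅∪∅=∅
  n4('b'): parent n0 fail=0; on 'b' 0 → fail=0;  out ∅∪∅=∅
  n14('a'): parent n0 fail=0; on 'a' 0 → fail=0;  out {4}∪∅={4}
  n2('cc'): parent n1 fail=0; on 'c' 0 → fail=1;  out ∅∪∅=∅
  n5('bd'): parent n4 fail=0; on 'd' 0 → fail=0;  out ∅∪∅=∅
  n7('cd'): parent n1 fail=0; on 'd' 0 → fail=0;  out ∅∪∅=∅
  n15('cb'): parent n1 fail=0; on 'b' 0 → fail=4;  out {5}∪∅={5}
  n3('ccb'): parent n2 fail=1; on 'b' 1 → fail=15;  out {0}∪{5}={0,5}
  n6('bda'): parent n5 fail=0; on 'a' 0 → fail=14;  out {1}∪{4}={1,4}
  n8('cdb'): parent n7 fail=0; on 'b' 0 → fail=4;  out ∅∪∅=∅
  n11('ccd'): parent n2 fail=1; on 'd' 1 → fail=7;  out ∅∪∅=∅
  n9('cdbc'): parent n8 fail=4; on 'c' 4→0 → fail=1;  out ∅∪∅=∅
  n12('ccdb'): parent n11 fail=7; on 'b' 7 → fail=8;  out ∅∪∅=∅
  n10('cdbcc'): parent n9 fail=1; on 'c' 1 → fail=2;  out {2}∪∅={2}
  n13('ccdbc'): parent n12 fail=8; on 'c' 8 → fail=9;  out {3}∪∅={3}

Text stream:
[0] read 'c'  n0⇒n1
[1] read 'c'  n1⇒n2
[2] read 'd'  n2⇒n11
[3] read 'b'  n11⇒n12
[4] read 'c'  n12⇒n13  emit P3@[0:4]
[5] read 'b'  n13⇒n15 (fail-walked)  emit P5@[4:5]
[6] read 'b'  n15⇒n4 (fail-walked)
[7] read 'c'  n4⇒n1 (fail-walked)
[8] read 'c'  n1⇒n2
[9] read 'b'  n2⇒n3  emit P0@[7:9],P5@[8:9]
[10] read 'b'  n3⇒n4 (fail-walked)
[11] read 'a'  n4⇒n14 (fail-walked)  emit P4@[11:11]
[12] read 'd'  n14⇒n0 (fail-walked)
[13] read 'd'  n0⇒n0
[14] read 'c'  n0⇒n1
[15] read 'a'  n1⇒n14 (fail-walked)  emit P4@[15:15]
[16] read 'c'  n14⇒n1 (fail-walked)
[17] read 'b'  n1⇒n15  emit P5@[16:17]
[18] read 'd'  n15⇒n5 (fail-walked)
[19] read 'd'  n5⇒n0 (fail-walked)
[20] read 'd'  n0⇒n0
[21] read 'b'  n0⇒n4
[22] read 'd'  n4⇒n5
[23] read 'a'  n5⇒n6  emit P1@[21:23],P4@[23:23]
[24] read 'b'  n6⇒n4 (fail-walked)
[25] read 'd'  n4⇒n5
[26] read 'a'  n5⇒n6  emit P1@[24:26],P4@[26:26]
[27] read 'c'  n6⇒n1 (fail-walked)
[28] read 'b'  n1⇒n15  emit P5@[27:28]
[29] read 'd'  n15⇒n5 (fail-walked)
[30] read 'a'  n5⇒n6  emit P1@[28:30],P4@[30:30]
[31] read 'b'  n6⇒n4 (fail-walked)
[32] read 'a'  n4⇒n14 (fail-walked)  emit P4@[32:32]
[33] read 'c'  n14⇒n1 (fail-walked)
[34] read 'c'  n1⇒n2
[35] read 'b'  n2⇒n3  emit P0@[33:35],P5@[34:35]
[36] read 'a'  n3⇒n14 (fail-walked)  emit P4@[36:36]
[37] read 'c'  n14⇒n1 (fail-walked)
[38] read 'c'  n1⇒n2
[39] read 'd'  n2⇒n11
[40] read 'b'  n11⇒n12
[41] read 'a'  n12⇒n14 (fail-walked)  emit P4@[41:41]
[42] read 'c'  n14⇒n1 (fail-walked)
[43] read 'c'  n1⇒n2
[44] read 'd'  n2⇒n11
[45] read 'b'  n11⇒n12
[46] read 'c'  n12⇒n13  emit P3@[42:46]
[47] read 'c'  n13⇒n10 (fail-walked)  emit P2@[43:47]
[48] read 'c'  n10⇒n2 (fail-walked)
[49] read 'c'  n2⇒n2 (fail-walked)
[50] read 'd'  n2⇒n11
[51] read 'b'  n11⇒n12
[52] read 'c'  n12⇒n13  emit P3@[48:52]
[53] read 'a'  n13⇒n14 (fail-walked)  emit P4@[53:53]
[54] read 'c'  n14⇒n1 (fail-walked)
[55] read 'a'  n1⇒n14 (fail-walked)  emit P4@[55:55]
[56] read 'c'  n14⇒n1 (fail-walked)
[57] read 'c'  n1⇒n2
[58] read 'd'  n2⇒n11

All matches (sorted): [[4,3],[5,5],[9,0],[9,5],[11,4],[15,4],[17,5],[23,1],[23,4],[26,1],[26,4],[28,5],[30,1],[30,4],[32,4],[35,0],[35,5],[36,4],[41,4],[46,3],[47,2],[52,3],[53,4],[55,4]]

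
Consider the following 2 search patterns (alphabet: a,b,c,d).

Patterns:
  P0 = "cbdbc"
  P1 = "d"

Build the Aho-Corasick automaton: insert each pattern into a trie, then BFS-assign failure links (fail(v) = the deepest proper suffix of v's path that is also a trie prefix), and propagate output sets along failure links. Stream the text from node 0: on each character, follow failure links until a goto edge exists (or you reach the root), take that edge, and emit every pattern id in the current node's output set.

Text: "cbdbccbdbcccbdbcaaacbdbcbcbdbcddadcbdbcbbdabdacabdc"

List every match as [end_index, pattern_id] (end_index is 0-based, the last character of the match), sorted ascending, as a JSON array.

Build automaton:
Trie (insert patterns):
  0='ε' goto c→1 d→6
  1='c' goto b→2
  2='cb' goto d→3
  3='cbd' goto b→4
  4='cbdb' goto c→5
  5='cbdbc' goto ·  [P0 ends]
  6='d' goto ·  [P1 ends]

BFS fail/out derivation:
  n1('c'): parent n0 fail=0; on 'c' 0 → fail=0;  out ∅∪∅=∅
  n6('d'): parent n0 fail=0; on 'd' 0 → fail=0;  out {1}∪∅={1}
  n2('cb'): parent n1 fail=0; on 'b' 0 → fail=0;  out ∅∪∅=∅
  n3('cbd'): parent n2 fail=0; on 'd' 0 → fail=6;  out ∅∪{1}={1}
  n4('cbdb'): parent n3 fail=6; on 'b' 6→0 → fail=0;  out ∅∪∅=∅
  n5('cbdbc'): parent n4 fail=0; on 'c' 0 → fail=1;  out {0}∪∅={0}

Run:
i=0 'c': node 0→1
i=1 'b': node 1→2
i=2 'd': node 2→3  ** P1@[2:2]
i=3 'b': node 3→4
i=4 'c': node 4→5  ** P0@[0:4]
i=5 'c': node 5→1 (fail-walked)
i=6 'b': node 1→2
i=7 'd': node 2→3  ** P1@[7:7]
i=8 'b': node 3→4
i=9 'c': node 4→5  ** P0@[5:9]
i=10 'c': node 5→1 (fail-walked)
i=11 'c': node 1→1 (fail-walked)
i=12 'b': node 1→2
i=13 'd': node 2→3  ** P1@[13:13]
i=14 'b': node 3→4
i=15 'c': node 4→5  ** P0@[11:15]
i=16 'a': node 5→0 (fail-walked)
i=17 'a': node 0→0
i=18 'a': node 0→0
i=19 'c': node 0→1
i=20 'b': node 1→2
i=21 'd': node 2→3  ** P1@[21:21]
i=22 'b': node 3→4
i=23 'c': node 4→5  ** P0@[19:23]
i=24 'b': node 5→2 (fail-walked)
i=25 'c': node 2→1 (fail-walked)
i=26 'b': node 1→2
i=27 'd': node 2→3  ** P1@[27:27]
i=28 'b': node 3→4
i=29 'c': node 4→5  ** P0@[25:29]
i=30 'd': node 5→6 (fail-walked)  ** P1@[30:30]
i=31 'd': node 6→6 (fail-walked)  ** P1@[31:31]
i=32 'a': node 6→0 (fail-walked)
i=33 'd': node 0→6  ** P1@[33:33]
i=34 'c': node 6→1 (fail-walked)
i=35 'b': node 1→2
i=36 'd': node 2→3  ** P1@[36:36]
i=37 'b': node 3→4
i=38 'c': node 4→5  ** P0@[34:38]
i=39 'b': node 5→2 (fail-walked)
i=40 'b': node 2→0 (fail-walked)
i=41 'd': node 0→6  ** P1@[41:41]
i=42 'a': node 6→0 (fail-walked)
i=43 'b': node 0→0
i=44 'd': node 0→6  ** P1@[44:44]
i=45 'a': node 6→0 (fail-walked)
i=46 'c': node 0→1
i=47 'a': node 1→0 (fail-walked)
i=48 'b': node 0→0
i=49 'd': node 0→6  ** P1@[49:49]
i=50 'c': node 6→1 (fail-walked)

All matches (sorted): [[2,1],[4,0],[7,1],[9,0],[13,1],[15,0],[21,1],[23,0],[27,1],[29,0],[30,1],[31,1],[33,1],[36,1],[38,0],[41,1],[44,1],[49,1]]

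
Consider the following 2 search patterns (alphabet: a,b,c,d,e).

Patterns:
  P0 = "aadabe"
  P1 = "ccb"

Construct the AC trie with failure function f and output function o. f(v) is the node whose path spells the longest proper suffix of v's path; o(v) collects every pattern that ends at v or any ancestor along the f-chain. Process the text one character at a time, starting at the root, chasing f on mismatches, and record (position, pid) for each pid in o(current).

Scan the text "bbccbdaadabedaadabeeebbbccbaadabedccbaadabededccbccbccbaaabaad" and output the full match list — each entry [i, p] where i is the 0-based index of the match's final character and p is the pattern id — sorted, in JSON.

Build automaton:
Trie (insert patterns):
  0='ε' goto a→1 c→7
  1='a' goto a→2
  2='aa' goto d→3
  3='aad' goto a→4
  4='aada' goto b→5
  5='aadab' goto e→6
  6='aadabe' goto ·  ←P0
  7='c' goto c→8
  8='cc' goto b→9
  9='ccb' goto ·  ←P1

Failure links (BFS by depth):
  n1('a'): parent n0 fail=0; on 'a' 0 → fail=0;  out ∅∪∅=∅
  n7('c'): parent n0 fail=0; on 'c' 0 → fail=0;  out ∅∪∅=∅
  n2('aa'): parent n1 fail=0; on 'a' 0 → fail=1;  out ∅∪∅=∅
  n8('cc'): parent n7 fail=0; on 'c' 0 → fail=7;  out ∅∪∅=∅
  n3('aad'): parent n2 fail=1; on 'd' 1→0 → fail=0;  out ∅∪∅=∅
  n9('ccb'): parent n8 fail=7; on 'b' 7→0 → fail=0;  out {1}∪∅={1}
  n4('aada'): parent n3 fail=0; on 'a' 0 → fail=1;  out ∅∪∅=∅
  n5('aadab'): parent n4 fail=1; on 'b' 1→0 → fail=0;  out ∅∪∅=∅
  n6('aadabe'): parent n5 fail=0; on 'e' 0 → fail=0;  out {0}∪∅={0}

Run:
i=0 'b': node 0→0
i=1 'b': node 0→0
i=2 'c': node 0→7
i=3 'c': node 7→8
i=4 'b': node 8→9  emit P1@[2:4]
i=5 'd': node 9→0 (fail-walked)
i=6 'a': node 0→1
i=7 'a': node 1→2
i=8 'd': node 2→3
i=9 'a': node 3→4
i=10 'b': node 4→5
i=11 'e': node 5→6  emit P0@[6:11]
i=12 'd': node 6→0 (fail-walked)
i=13 'a': node 0→1
i=14 'a': node 1→2
i=15 'd': node 2→3
i=16 'a': node 3→4
i=17 'b': node 4→5
i=18 'e': node 5→6  emit P0@[13:18]
i=19 'e': node 6→0 (fail-walked)
i=20 'e': node 0→0
i=21 'b': node 0→0
i=22 'b': node 0→0
i=23 'b': node 0→0
i=24 'c': node 0→7
i=25 'c': node 7→8
i=26 'b': node 8→9  emit P1@[24:26]
i=27 'a': node 9→1 (fail-walked)
i=28 'a': node 1→2
i=29 'd': node 2→3
i=30 'a': node 3→4
i=31 'b': node 4→5
i=32 'e': node 5→6  emit P0@[27:32]
i=33 'd': node 6→0 (fail-walked)
i=34 'c': node 0→7
i=35 'c': node 7→8
i=36 'b': node 8→9  emit P1@[34:36]
i=37 'a': node 9→1 (fail-walked)
i=38 'a': node 1→2
i=39 'd': node 2→3
i=40 'a': node 3→4
i=41 'b': node 4→5
i=42 'e': node 5→6  emit P0@[37:42]
i=43 'd': node 6→0 (fail-walked)
i=44 'e': node 0→0
i=45 'd': node 0→0
i=46 'c': node 0→7
i=47 'c': node 7→8
i=48 'b': node 8→9  emit P1@[46:48]
i=49 'c': node 9→7 (fail-walked)
i=50 'c': node 7→8
i=51 'b': node 8→9  emit P1@[49:51]
i=52 'c': node 9→7 (fail-walked)
i=53 'c': node 7→8
i=54 'b': node 8→9  emit P1@[52:54]
i=55 'a': node 9→1 (fail-walked)
i=56 'a': node 1→2
i=57 'a': node 2→2 (fail-walked)
i=58 'b': node 2→0 (fail-walked)
i=59 'a': node 0→1
i=60 'a': node 1→2
i=61 'd': node 2→3

Result: [[4,1],[11,0],[18,0],[26,1],[32,0],[36,1],[42,0],[48,1],[51,1],[54,1]]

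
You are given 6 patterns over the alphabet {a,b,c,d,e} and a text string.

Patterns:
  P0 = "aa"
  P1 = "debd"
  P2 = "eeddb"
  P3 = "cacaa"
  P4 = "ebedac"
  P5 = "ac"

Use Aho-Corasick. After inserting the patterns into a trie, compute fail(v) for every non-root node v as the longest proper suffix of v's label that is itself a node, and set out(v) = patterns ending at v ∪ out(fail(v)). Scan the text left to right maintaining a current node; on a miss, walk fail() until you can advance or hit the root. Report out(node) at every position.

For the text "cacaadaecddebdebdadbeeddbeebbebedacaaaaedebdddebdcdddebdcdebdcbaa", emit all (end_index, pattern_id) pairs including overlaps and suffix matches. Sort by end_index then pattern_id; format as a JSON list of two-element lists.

Construct AC machine:
Trie (insert patterns):
  n0 'ε': a→1 c→12 d→3 e→7
  n1 'a': a→2 c→22
  n2 'aa': ·  [P0 ends]
  n3 'd': e→4
  n4 'de': b→5
  n5 'deb': d→6
  n6 'debd': ·  [P1 ends]
  n7 'e': b→17 e→8
  n8 'ee': d→9
  n9 'eed': d→10
  n10 'eedd': b→11
  n11 'eeddb': ·  [P2 ends]
  n12 'c': a→13
  n13 'ca': c→14
  n14 'cac': a→15
  n15 'caca': a→16
  n16 'cacaa': ·  [P3 ends]
  n17 'eb': e→18
  n18 'ebe': d→19
  n19 'ebed': a→20
  n20 'ebeda': c→21
  n21 'ebedac': ·  [P4 ends]
  n22 'ac': ·  [P5 ends]

BFS fail/out derivation:
  fail(1) 'a': from fail(0)=0 chase 'a': 0 ⇒ 0;  out=∅∪out(0)=∅
  fail(3) 'd': from fail(0)=0 chase 'd': 0 ⇒ 0;  out=∅∪out(0)=∅
  fail(7) 'e': from fail(0)=0 chase 'e': 0 ⇒ 0;  out=∅∪out(0)=∅
  fail(12) 'c': from fail(0)=0 chase 'c': 0 ⇒ 0;  out=∅∪out(0)=∅
  fail(2) 'aa': from fail(1)=0 chase 'a': 0 ⇒ 1;  out={0}∪out(1)={0}
  fail(4) 'de': from fail(3)=0 chase 'e': 0 ⇒ 7;  out=∅∪out(7)=∅
  fail(8) 'ee': from fail(7)=0 chase 'e': 0 ⇒ 7;  out=∅∪out(7)=∅
  fail(13) 'ca': from fail(12)=0 chase 'a': 0 ⇒ 1;  out=∅∪out(1)=∅
  fail(17) 'eb': from fail(7)=0 chase 'b': 0 ⇒ 0;  out=∅∪out(0)=∅
  fail(22) 'ac': from fail(1)=0 chase 'c': 0 ⇒ 12;  out={5}∪out(12)={5}
  fail(5) 'deb': from fail(4)=7 chase 'b': 7 ⇒ 17;  out=∅∪out(17)=∅
  fail(9) 'eed': from fail(8)=7 chase 'd': 7→0 ⇒ 3;  out=∅∪out(3)=∅
  fail(14) 'cac': from fail(13)=1 chase 'c': 1 ⇒ 22;  out=∅∪out(22)={5}
  fail(18) 'ebe': from fail(17)=0 chase 'e': 0 ⇒ 7;  out=∅∪out(7)=∅
  fail(6) 'debd': from fail(5)=17 chase 'd': 17→0 ⇒ 3;  out={1}∪out(3)={1}
  fail(10) 'eedd': from fail(9)=3 chase 'd': 3→0 ⇒ 3;  out=∅∪out(3)=∅
  fail(15) 'caca': from fail(14)=22 chase 'a': 22→12 ⇒ 13;  out=∅∪out(13)=∅
  fail(19) 'ebed': from fail(18)=7 chase 'd': 7→0 ⇒ 3;  out=∅∪out(3)=∅
  fail(11) 'eeddb': from fail(10)=3 chase 'b': 3→0 ⇒ 0;  out={2}∪out(0)={2}
  fail(16) 'cacaa': from fail(15)=13 chase 'a': 13→1 ⇒ 2;  out={3}∪out(2)={0,3}
  fail(20) 'ebeda': from fail(19)=3 chase 'a': 3→0 ⇒ 1;  out=∅∪out(1)=∅
  fail(21) 'ebedac': from fail(20)=1 chase 'c': 1 ⇒ 22;  out={4}∪out(22)={4,5}

Scan:
[0] read 'c'  n0⇒n12
[1] read 'a'  n12⇒n13
[2] read 'c'  n13⇒n14  emit P5@[1:2]
[3] read 'a'  n14⇒n15
[4] read 'a'  n15⇒n16  emit P0@[3:4],P3@[0:4]
[5] read 'd'  n16⇒n3 (via fail)
[6] read 'a'  n3⇒n1 (via fail)
[7] read 'e'  n1⇒n7 (via fail)
[8] read 'c'  n7⇒n12 (via fail)
[9] read 'd'  n12⇒n3 (via fail)
[10] read 'd'  n3⇒n3 (via fail)
[11] read 'e'  n3⇒n4
[12] read 'b'  n4⇒n5
[13] read 'd'  n5⇒n6  emit P1@[10:13]
[14] read 'e'  n6⇒n4 (via fail)
[15] read 'b'  n4⇒n5
[16] read 'd'  n5⇒n6  emit P1@[13:16]
[17] read 'a'  n6⇒n1 (via fail)
[18] read 'd'  n1⇒n3 (via fail)
[19] read 'b'  n3⇒n0 (via fail)
[20] read 'e'  n0⇒n7
[21] read 'e'  n7⇒n8
[22] read 'd'  n8⇒n9
[23] read 'd'  n9⇒n10
[24] read 'b'  n10⇒n11  emit P2@[20:24]
[25] read 'e'  n11⇒n7 (via fail)
[26] read 'e'  n7⇒n8
[27] read 'b'  n8⇒n17 (via fail)
[28] read 'b'  n17⇒n0 (via fail)
[29] read 'e'  n0⇒n7
[30] read 'b'  n7⇒n17
[31] read 'e'  n17⇒n18
[32] read 'd'  n18⇒n19
[33] read 'a'  n19⇒n20
[34] read 'c'  n20⇒n21  emit P4@[29:34],P5@[33:34]
[35] read 'a'  n21⇒n13 (via fail)
[36] read 'a'  n13⇒n2 (via fail)  emit P0@[35:36]
[37] read 'a'  n2⇒n2 (via fail)  emit P0@[36:37]
[38] read 'a'  n2⇒n2 (via fail)  emit P0@[37:38]
[39] read 'e'  n2⇒n7 (via fail)
[40] read 'd'  n7⇒n3 (via fail)
[41] read 'e'  n3⇒n4
[42] read 'b'  n4⇒n5
[43] read 'd'  n5⇒n6  emit P1@[40:43]
[44] read 'd'  n6⇒n3 (via fail)
[45] read 'd'  n3⇒n3 (via fail)
[46] read 'e'  n3⇒n4
[47] read 'b'  n4⇒n5
[48] read 'd'  n5⇒n6  emit P1@[45:48]
[49] read 'c'  n6⇒n12 (via fail)
[50] read 'd'  n12⇒n3 (via fail)
[51] read 'd'  n3⇒n3 (via fail)
[52] read 'd'  n3⇒n3 (via fail)
[53] read 'e'  n3⇒n4
[54] read 'b'  n4⇒n5
[55] read 'd'  n5⇒n6  emit P1@[52:55]
[56] read 'c'  n6⇒n12 (via fail)
[57] read 'd'  n12⇒n3 (via fail)
[58] read 'e'  n3⇒n4
[59] read 'b'  n4⇒n5
[60] read 'd'  n5⇒n6  emit P1@[57:60]
[61] read 'c'  n6⇒n12 (via fail)
[62] read 'b'  n12⇒n0 (via fail)
[63] read 'a'  n0⇒n1
[64] read 'a'  n1⇒n2  emit P0@[63:64]

Matches: [[2,5],[4,0],[4,3],[13,1],[16,1],[24,2],[34,4],[34,5],[36,0],[37,0],[38,0],[43,1],[48,1],[55,1],[60,1],[64,0]]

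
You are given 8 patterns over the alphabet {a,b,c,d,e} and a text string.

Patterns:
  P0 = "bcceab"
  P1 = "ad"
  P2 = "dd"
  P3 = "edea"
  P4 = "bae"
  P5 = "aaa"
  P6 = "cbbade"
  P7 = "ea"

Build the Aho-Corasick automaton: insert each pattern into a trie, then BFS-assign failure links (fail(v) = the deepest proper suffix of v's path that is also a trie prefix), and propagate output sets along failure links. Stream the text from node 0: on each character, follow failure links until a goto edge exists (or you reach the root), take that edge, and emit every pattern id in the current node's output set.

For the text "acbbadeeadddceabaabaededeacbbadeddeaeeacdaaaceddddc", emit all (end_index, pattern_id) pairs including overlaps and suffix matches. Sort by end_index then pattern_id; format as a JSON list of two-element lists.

Construct AC machine:
Trie nodes:
  0='ε' goto a→7 b→1 c→19 d→9 e→11
  1='b' goto a→15 c→2
  2='bc' goto c→3
  3='bcc' goto e→4
  4='bcce' goto a→5
  5='bccea' goto b→6
  6='bcceab' goto ·  [P0 ends]
  7='a' goto a→17 d→8
  8='ad' goto ·  [P1 ends]
  9='d' goto d→10
  10='dd' goto ·  [P2 ends]
  11='e' goto a→25 d→12
  12='ed' goto e→13
  13='ede' goto a→14
  14='edea' goto ·  [P3 ends]
  15='ba' goto e→16
  16='bae' goto ·  [P4 ends]
  17='aa' goto a→18
  18='aaa' goto ·  [P5 ends]
  19='c' goto b→20
  20='cb' goto b→21
  21='cbb' goto a→22
  22='cbba' goto d→23
  23='cbbad' goto e→24
  24='cbbade' goto ·  [P6 ends]
  25='ea' goto ·  [P7 ends]

BFS fail/out derivation:
  n1('b'): parent n0 fail=0; on 'b' 0 → fail=0;  out ∅∪∅=∅
  n7('a'): parent n0 fail=0; on 'a' 0 → fail=0;  out ∅∪∅=∅
  n9('d'): parent n0 fail=0; on 'd' 0 → fail=0;  out ∅∪∅=∅
  n11('e'): parent n0 fail=0; on 'e' 0 → fail=0;  out ∅∪∅=∅
  n19('c'): parent n0 fail=0; on 'c' 0 → fail=0;  out ∅∪∅=∅
  n2('bc'): parent n1 fail=0; on 'c' 0 → fail=19;  out ∅∪∅=∅
  n8('ad'): parent n7 fail=0; on 'd' 0 → fail=9;  out {1}∪∅={1}
  n10('dd'): parent n9 fail=0; on 'd' 0 → fail=9;  out {2}∪∅={2}
  n12('ed'): parent n11 fail=0; on 'd' 0 → fail=9;  out ∅∪∅=∅
  n15('ba'): parent n1 fail=0; on 'a' 0 → fail=7;  out ∅∪∅=∅
  n17('aa'): parent n7 fail=0; on 'a' 0 → fail=7;  out ∅∪∅=∅
  n20('cb'): parent n19 fail=0; on 'b' 0 → fail=1;  out ∅∪∅=∅
  n25('ea'): parent n11 fail=0; on 'a' 0 → fail=7;  out {7}∪∅={7}
  n3('bcc'): parent n2 fail=19; on 'c' 19→0 → fail=19;  out ∅∪∅=∅
  n13('ede'): parent n12 fail=9; on 'e' 9→0 → fail=11;  out ∅∪∅=∅
  n16('bae'): parent n15 fail=7; on 'e' 7→0 → fail=11;  out {4}∪∅={4}
  n18('aaa'): parent n17 fail=7; on 'a' 7 → fail=17;  out {5}∪∅={5}
  n21('cbb'): parent n20 fail=1; on 'b' 1→0 → fail=1;  out ∅∪∅=∅
  n4('bcce'): parent n3 fail=19; on 'e' 19→0 → fail=11;  out ∅∪∅=∅
  n14('edea'): parent n13 fail=11; on 'a' 11 → fail=25;  out {3}∪{7}={3,7}
  n22('cbba'): parent n21 fail=1; on 'a' 1 → fail=15;  out ∅∪∅=∅
  n5('bccea'): parent n4 fail=11; on 'a' 11 → fail=25;  out ∅∪{7}={7}
  n23('cbbad'): parent n22 fail=15; on 'd' 15→7 → fail=8;  out ∅∪{1}={1}
  n6('bcceab'): parent n5 fail=25; on 'b' 25→7→0 → fail=1;  out {0}∪∅={0}
  n24('cbbade'): parent n23 fail=8; on 'e' 8→9→0 → fail=11;  out {6}∪∅={6}

Scan:
[0] read 'a'  n0⇒n7
[1] read 'c'  n7⇒n19 ·f
[2] read 'b'  n19⇒n20
[3] read 'b'  n20⇒n21
[4] read 'a'  n21⇒n22
[5] read 'd'  n22⇒n23  emit P1@[4:5]
[6] read 'e'  n23⇒n24  emit P6@[1:6]
[7] read 'e'  n24⇒n11 ·f
[8] read 'a'  n11⇒n25  emit P7@[7:8]
[9] read 'd'  n25⇒n8 ·f  emit P1@[8:9]
[10] read 'd'  n8⇒n10 ·f  emit P2@[9:10]
[11] read 'd'  n10⇒n10 ·f  emit P2@[10:11]
[12] read 'c'  n10⇒n19 ·f
[13] read 'e'  n19⇒n11 ·f
[14] read 'a'  n11⇒n25  emit P7@[13:14]
[15] read 'b'  n25⇒n1 ·f
[16] read 'a'  n1⇒n15
[17] read 'a'  n15⇒n17 ·f
[18] read 'b'  n17⇒n1 ·f
[19] read 'a'  n1⇒n15
[20] read 'e'  n15⇒n16  emit P4@[18:20]
[21] read 'd'  n16⇒n12 ·f
[22] read 'e'  n12⇒n13
[23] read 'd'  n13⇒n12 ·f
[24] read 'e'  n12⇒n13
[25] read 'a'  n13⇒n14  emit P3@[22:25],P7@[24:25]
[26] read 'c'  n14⇒n19 ·f
[27] read 'b'  n19⇒n20
[28] read 'b'  n20⇒n21
[29] read 'a'  n21⇒n22
[30] read 'd'  n22⇒n23  emit P1@[29:30]
[31] read 'e'  n23⇒n24  emit P6@[26:31]
[32] read 'd'  n24⇒n12 ·f
[33] read 'd'  n12⇒n10 ·f  emit P2@[32:33]
[34] read 'e'  n10⇒n11 ·f
[35] read 'a'  n11⇒n25  emit P7@[34:35]
[36] read 'e'  n25⇒n11 ·f
[37] read 'e'  n11⇒n11 ·f
[38] read 'a'  n11⇒n25  emit P7@[37:38]
[39] read 'c'  n25⇒n19 ·f
[40] read 'd'  n19⇒n9 ·f
[41] read 'a'  n9⇒n7 ·f
[42] read 'a'  n7⇒n17
[43] read 'a'  n17⇒n18  emit P5@[41:43]
[44] read 'c'  n18⇒n19 ·f
[45] read 'e'  n19⇒n11 ·f
[46] read 'd'  n11⇒n12
[47] read 'd'  n12⇒n10 ·f  emit P2@[46:47]
[48] read 'd'  n10⇒n10 ·f  emit P2@[47:48]
[49] read 'd'  n10⇒n10 ·f  emit P2@[48:49]
[50] read 'c'  n10⇒n19 ·f

Result: [[5,1],[6,6],[8,7],[9,1],[10,2],[11,2],[14,7],[20,4],[25,3],[25,7],[30,1],[31,6],[33,2],[35,7],[38,7],[43,5],[47,2],[48,2],[49,2]]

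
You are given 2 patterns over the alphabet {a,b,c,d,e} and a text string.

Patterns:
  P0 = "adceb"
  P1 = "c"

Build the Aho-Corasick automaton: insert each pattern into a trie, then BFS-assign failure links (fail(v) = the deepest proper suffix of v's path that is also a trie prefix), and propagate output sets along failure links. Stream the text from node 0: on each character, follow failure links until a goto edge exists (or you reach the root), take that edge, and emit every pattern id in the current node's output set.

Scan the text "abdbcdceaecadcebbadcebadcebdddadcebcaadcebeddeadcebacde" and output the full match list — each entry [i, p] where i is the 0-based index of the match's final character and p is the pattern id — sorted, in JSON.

Construct AC machine:
Trie (insert patterns):
  n0 'ε': a→1 c→6
  n1 'a': d→2
  n2 'ad': c→3
  n3 'adc': e→4
  n4 'adce': b→5
  n5 'adceb': ·  ←P0
  n6 'c': ·  ←P1

Failure links (BFS by depth):
  n1('a'): parent n0 fail=0; on 'a' 0 → fail=0;  out ∅∪∅=∅
  n6('c'): parent n0 fail=0; on 'c' 0 → fail=0;  out {1}∪∅={1}
  n2('ad'): parent n1 fail=0; on 'd' 0 → fail=0;  out ∅∪∅=∅
  n3('adc'): parent n2 fail=0; on 'c' 0 → fail=6;  out ∅∪{1}={1}
  n4('adce'): parent n3 fail=6; on 'e' 6→0 → fail=0;  out ∅∪∅=∅
  n5('adceb'): parent n4 fail=0; on 'b' 0 → fail=0;  out {0}∪∅={0}

Scan:
i=0 'a': node 0→1
i=1 'b': node 1→0 (via fail)
i=2 'd': node 0→0
i=3 'b': node 0→0
i=4 'c': node 0→6  emit P1@[4:4]
i=5 'd': node 6→0 (via fail)
i=6 'c': node 0→6  emit P1@[6:6]
i=7 'e': node 6→0 (via fail)
i=8 'a': node 0→1
i=9 'e': node 1→0 (via fail)
i=10 'c': node 0→6  emit P1@[10:10]
i=11 'a': node 6→1 (via fail)
i=12 'd': node 1→2
i=13 'c': node 2→3  emit P1@[13:13]
i=14 'e': node 3→4
i=15 'b': node 4→5  emit P0@[11:15]
i=16 'b': node 5→0 (via fail)
i=17 'a': node 0→1
i=18 'd': node 1→2
i=19 'c': node 2→3  emit P1@[19:19]
i=20 'e': node 3→4
i=21 'b': node 4→5  emit P0@[17:21]
i=22 'a': node 5→1 (via fail)
i=23 'd': node 1→2
i=24 'c': node 2→3  emit P1@[24:24]
i=25 'e': node 3→4
i=26 'b': node 4→5  emit P0@[22:26]
i=27 'd': node 5→0 (via fail)
i=28 'd': node 0→0
i=29 'd': node 0→0
i=30 'a': node 0→1
i=31 'd': node 1→2
i=32 'c': node 2→3  emit P1@[32:32]
i=33 'e': node 3→4
i=34 'b': node 4→5  emit P0@[30:34]
i=35 'c': node 5→6 (via fail)  emit P1@[35:35]
i=36 'a': node 6→1 (via fail)
i=37 'a': node 1→1 (via fail)
i=38 'd': node 1→2
i=39 'c': node 2→3  emit P1@[39:39]
i=40 'e': node 3→4
i=41 'b': node 4→5  emit P0@[37:41]
i=42 'e': node 5→0 (via fail)
i=43 'd': node 0→0
i=44 'd': node 0→0
i=45 'e': node 0→0
i=46 'a': node 0→1
i=47 'd': node 1→2
i=48 'c': node 2→3  emit P1@[48:48]
i=49 'e': node 3→4
i=50 'b': node 4→5  emit P0@[46:50]
i=51 'a': node 5→1 (via fail)
i=52 'c': node 1→6 (via fail)  emit P1@[52:52]
i=53 'd': node 6→0 (via fail)
i=54 'e': node 0→0

Result: [[4,1],[6,1],[10,1],[13,1],[15,0],[19,1],[21,0],[24,1],[26,0],[32,1],[34,0],[35,1],[39,1],[41,0],[48,1],[50,0],[52,1]]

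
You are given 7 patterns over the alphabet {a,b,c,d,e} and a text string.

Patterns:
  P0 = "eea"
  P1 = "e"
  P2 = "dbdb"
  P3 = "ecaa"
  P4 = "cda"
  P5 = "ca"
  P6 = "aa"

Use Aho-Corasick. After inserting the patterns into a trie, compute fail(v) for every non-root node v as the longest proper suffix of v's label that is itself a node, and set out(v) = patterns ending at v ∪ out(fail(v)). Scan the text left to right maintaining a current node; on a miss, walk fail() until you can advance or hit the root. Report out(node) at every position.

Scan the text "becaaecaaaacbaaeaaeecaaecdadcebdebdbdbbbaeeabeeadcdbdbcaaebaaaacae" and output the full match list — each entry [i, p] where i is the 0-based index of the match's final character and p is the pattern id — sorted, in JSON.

Construct AC machine:
Trie nodes:
  n0 'ε': a→15 c→11 d→4 e→1
  n1 'e': c→8 e→2  ←P1
  n2 'ee': a→3
  n3 'eea': ·  ←P0
  n4 'd': b→5
  n5 'db': d→6
  n6 'dbd': b→7
  n7 'dbdb': ·  ←P2
  n8 'ec': a→9
  n9 'eca': a→10
  n10 'ecaa': ·  ←P3
  n11 'c': a→14 d→12
  n12 'cd': a→13
  n13 'cda': ·  ←P4
  n14 'ca': ·  ←P5
  n15 'a': a→16
  n16 'aa': ·  ←P6

BFS fail/out derivation:
  n1('e'): parent n0 fail=0; on 'e' 0 → fail=0;  out {1}∪∅={1}
  n4('d'): parent n0 fail=0; on 'd' 0 → fail=0;  out ∅∪∅=∅
  n11('c'): parent n0 fail=0; on 'c' 0 → fail=0;  out ∅∪∅=∅
  n15('a'): parent n0 fail=0; on 'a' 0 → fail=0;  out ∅∪∅=∅
  n2('ee'): parent n1 fail=0; on 'e' 0 → fail=1;  out ∅∪{1}={1}
  n5('db'): parent n4 fail=0; on 'b' 0 → fail=0;  out ∅∪∅=∅
  n8('ec'): parent n1 fail=0; on 'c' 0 → fail=11;  out ∅∪∅=∅
  n12('cd'): parent n11 fail=0; on 'd' 0 → fail=4;  out ∅∪∅=∅
  n14('ca'): parent n11 fail=0; on 'a' 0 → fail=15;  out {5}∪∅={5}
  n16('aa'): parent n15 fail=0; on 'a' 0 → fail=15;  out {6}∪∅={6}
  n3('eea'): parent n2 fail=1; on 'a' 1→0 → fail=15;  out {0}∪∅={0}
  n6('dbd'): parent n5 fail=0; on 'd' 0 → fail=4;  out ∅∪∅=∅
  n9('eca'): parent n8 fail=11; on 'a' 11 → fail=14;  out ∅∪{5}={5}
  n13('cda'): parent n12 fail=4; on 'a' 4→0 → fail=15;  out {4}∪∅={4}
  n7('dbdb'): parent n6 fail=4; on 'b' 4 → fail=5;  out {2}∪∅={2}
  n10('ecaa'): parent n9 fail=14; on 'a' 14→15 → fail=16;  out {3}∪{6}={3,6}

Scan:
i=0 'b': node 0→0
i=1 'e': node 0→1  ** P1@[1:1]
i=2 'c': node 1→8
i=3 'a': node 8→9  ** P5@[2:3]
i=4 'a': node 9→10  ** P3@[1:4],P6@[3:4]
i=5 'e': node 10→1 (fail-walked)  ** P1@[5:5]
i=6 'c': node 1→8
i=7 'a': node 8→9  ** P5@[6:7]
i=8 'a': node 9→10  ** P3@[5:8],P6@[7:8]
i=9 'a': node 10→16 (fail-walked)  ** P6@[8:9]
i=10 'a': node 16→16 (fail-walked)  ** P6@[9:10]
i=11 'c': node 16→11 (fail-walked)
i=12 'b': node 11→0 (fail-walked)
i=13 'a': node 0→15
i=14 'a': node 15→16  ** P6@[13:14]
i=15 'e': node 16→1 (fail-walked)  ** P1@[15:15]
i=16 'a': node 1→15 (fail-walked)
i=17 'a': node 15→16  ** P6@[16:17]
i=18 'e': node 16→1 (fail-walked)  ** P1@[18:18]
i=19 'e': node 1→2  ** P1@[19:19]
i=20 'c': node 2→8 (fail-walked)
i=21 'a': node 8→9  ** P5@[20:21]
i=22 'a': node 9→10  ** P3@[19:22],P6@[21:22]
i=23 'e': node 10→1 (fail-walked)  ** P1@[23:23]
i=24 'c': node 1→8
i=25 'd': node 8→12 (fail-walked)
i=26 'a': node 12→13  ** P4@[24:26]
i=27 'd': node 13→4 (fail-walked)
i=28 'c': node 4→11 (fail-walked)
i=29 'e': node 11→1 (fail-walked)  ** P1@[29:29]
i=30 'b': node 1→0 (fail-walked)
i=31 'd': node 0→4
i=32 'e': node 4→1 (fail-walked)  ** P1@[32:32]
i=33 'b': node 1→0 (fail-walked)
i=34 'd': node 0→4
i=35 'b': node 4→5
i=36 'd': node 5→6
i=37 'b': node 6→7  ** P2@[34:37]
i=38 'b': node 7→0 (fail-walked)
i=39 'b': node 0→0
i=40 'a': node 0→15
i=41 'e': node 15→1 (fail-walked)  ** P1@[41:41]
i=42 'e': node 1→2  ** P1@[42:42]
i=43 'a': node 2→3  ** P0@[41:43]
i=44 'b': node 3→0 (fail-walked)
i=45 'e': node 0→1  ** P1@[45:45]
i=46 'e': node 1→2  ** P1@[46:46]
i=47 'a': node 2→3  ** P0@[45:47]
i=48 'd': node 3→4 (fail-walked)
i=49 'c': node 4→11 (fail-walked)
i=50 'd': node 11→12
i=51 'b': node 12→5 (fail-walked)
i=52 'd': node 5→6
i=53 'b': node 6→7  ** P2@[50:53]
i=54 'c': node 7→11 (fail-walked)
i=55 'a': node 11→14  ** P5@[54:55]
i=56 'a': node 14→16 (fail-walked)  ** P6@[55:56]
i=57 'e': node 16→1 (fail-walked)  ** P1@[57:57]
i=58 'b': node 1→0 (fail-walked)
i=59 'a': node 0→15
i=60 'a': node 15→16  ** P6@[59:60]
i=61 'a': node 16→16 (fail-walked)  ** P6@[60:61]
i=62 'a': node 16→16 (fail-walked)  ** P6@[61:62]
i=63 'c': node 16→11 (fail-walked)
i=64 'a': node 11→14  ** P5@[63:64]
i=65 'e': node 14→1 (fail-walked)  ** P1@[65:65]

All matches (sorted): [[1,1],[3,5],[4,3],[4,6],[5,1],[7,5],[8,3],[8,6],[9,6],[10,6],[14,6],[15,1],[17,6],[18,1],[19,1],[21,5],[22,3],[22,6],[23,1],[26,4],[29,1],[32,1],[37,2],[41,1],[42,1],[43,0],[45,1],[46,1],[47,0],[53,2],[55,5],[56,6],[57,1],[60,6],[61,6],[62,6],[64,5],[65,1]]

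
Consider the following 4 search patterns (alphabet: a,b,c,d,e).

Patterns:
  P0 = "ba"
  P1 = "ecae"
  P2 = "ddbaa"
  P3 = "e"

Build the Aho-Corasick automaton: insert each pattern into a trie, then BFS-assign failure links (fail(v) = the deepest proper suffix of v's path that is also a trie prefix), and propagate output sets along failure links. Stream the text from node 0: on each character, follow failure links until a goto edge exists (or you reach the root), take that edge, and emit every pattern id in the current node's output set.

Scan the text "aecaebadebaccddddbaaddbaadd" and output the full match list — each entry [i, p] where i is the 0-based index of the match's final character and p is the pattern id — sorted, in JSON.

Build automaton:
Trie nodes:
  0='ε' goto b→1 d→7 e→3
  1='b' goto a→2
  2='ba' goto ·  [P0 ends]
  3='e' goto c→4  [P3 ends]
  4='ec' goto a→5
  5='eca' goto e→6
  6='ecae' goto ·  [P1 ends]
  7='d' goto d→8
  8='dd' goto b→9
  9='ddb' goto a→10
  10='ddba' goto a→11
  11='ddbaa' goto ·  [P2 ends]

BFS fail/out derivation:
  fail(1) 'b': from fail(0)=0 chase 'b': 0 ⇒ 0;  out=∅∪out(0)=∅
  fail(3) 'e': from fail(0)=0 chase 'e': 0 ⇒ 0;  out={3}∪out(0)={3}
  fail(7) 'd': from fail(0)=0 chase 'd': 0 ⇒ 0;  out=∅∪out(0)=∅
  fail(2) 'ba': from fail(1)=0 chase 'a': 0 ⇒ 0;  out={0}∪out(0)={0}
  fail(4) 'ec': from fail(3)=0 chase 'c': 0 ⇒ 0;  out=∅∪out(0)=∅
  fail(8) 'dd': from fail(7)=0 chase 'd': 0 ⇒ 7;  out=∅∪out(7)=∅
  fail(5) 'eca': from fail(4)=0 chase 'a': 0 ⇒ 0;  out=∅∪out(0)=∅
  fail(9) 'ddb': from fail(8)=7 chase 'b': 7→0 ⇒ 1;  out=∅∪out(1)=∅
  fail(6) 'ecae': from fail(5)=0 chase 'e': 0 ⇒ 3;  out={1}∪out(3)={1,3}
  fail(10) 'ddba': from fail(9)=1 chase 'a': 1 ⇒ 2;  out=∅∪out(2)={0}
  fail(11) 'ddbaa': from fail(10)=2 chase 'a': 2→0 ⇒ 0;  out={2}∪out(0)={2}

Text stream:
[0] read 'a'  n0⇒n0
[1] read 'e'  n0⇒n3  emit P3@[1:1]
[2] read 'c'  n3⇒n4
[3] read 'a'  n4⇒n5
[4] read 'e'  n5⇒n6  emit P1@[1:4],P3@[4:4]
[5] read 'b'  n6⇒n1 ·f
[6] read 'a'  n1⇒n2  emit P0@[5:6]
[7] read 'd'  n2⇒n7 ·f
[8] read 'e'  n7⇒n3 ·f  emit P3@[8:8]
[9] read 'b'  n3⇒n1 ·f
[10] read 'a'  n1⇒n2  emit P0@[9:10]
[11] read 'c'  n2⇒n0 ·f
[12] read 'c'  n0⇒n0
[13] read 'd'  n0⇒n7
[14] read 'd'  n7⇒n8
[15] read 'd'  n8⇒n8 ·f
[16] read 'd'  n8⇒n8 ·f
[17] read 'b'  n8⇒n9
[18] read 'a'  n9⇒n10  emit P0@[17:18]
[19] read 'a'  n10⇒n11  emit P2@[15:19]
[20] read 'd'  n11⇒n7 ·f
[21] read 'd'  n7⇒n8
[22] read 'b'  n8⇒n9
[23] read 'a'  n9⇒n10  emit P0@[22:23]
[24] read 'a'  n10⇒n11  emit P2@[20:24]
[25] read 'd'  n11⇒n7 ·f
[26] read 'd'  n7⇒n8

All matches (sorted): [[1,3],[4,1],[4,3],[6,0],[8,3],[10,0],[18,0],[19,2],[23,0],[24,2]]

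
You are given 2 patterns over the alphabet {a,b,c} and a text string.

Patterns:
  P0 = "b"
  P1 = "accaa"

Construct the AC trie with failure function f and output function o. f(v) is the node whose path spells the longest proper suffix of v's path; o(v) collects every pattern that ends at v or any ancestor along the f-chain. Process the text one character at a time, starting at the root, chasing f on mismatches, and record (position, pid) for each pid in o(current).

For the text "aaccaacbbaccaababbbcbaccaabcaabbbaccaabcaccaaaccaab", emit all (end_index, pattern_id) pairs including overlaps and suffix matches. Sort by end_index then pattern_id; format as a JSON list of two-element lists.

Construct AC machine:
Trie (insert patterns):
  n0 'ε': a→2 b→1
  n1 'b': ·  ←P0
  n2 'a': c→3
  n3 'ac': c→4
  n4 'acc': a→5
  n5 'acca': a→6
  n6 'accaa': ·  ←P1

Failure links (BFS by depth):
  fail(1) 'b': from fail(0)=0 chase 'b': 0 ⇒ 0;  out={0}∪out(0)={0}
  fail(2) 'a': from fail(0)=0 chase 'a': 0 ⇒ 0;  out=∅∪out(0)=∅
  fail(3) 'ac': from fail(2)=0 chase 'c': 0 ⇒ 0;  out=∅∪out(0)=∅
  fail(4) 'acc': from fail(3)=0 chase 'c': 0 ⇒ 0;  out=∅∪out(0)=∅
  fail(5) 'acca': from fail(4)=0 chase 'a': 0 ⇒ 2;  out=∅∪out(2)=∅
  fail(6) 'accaa': from fail(5)=2 chase 'a': 2→0 ⇒ 2;  out={1}∪out(2)={1}

Text stream:
[0] read 'a'  n0⇒n2
[1] read 'a'  n2⇒n2 (via fail)
[2] read 'c'  n2⇒n3
[3] read 'c'  n3⇒n4
[4] read 'a'  n4⇒n5
[5] read 'a'  n5⇒n6  → match P1@[1:5]
[6] read 'c'  n6⇒n3 (via fail)
[7] read 'b'  n3⇒n1 (via fail)  → match P0@[7:7]
[8] read 'b'  n1⇒n1 (via fail)  → match P0@[8:8]
[9] read 'a'  n1⇒n2 (via fail)
[10] read 'c'  n2⇒n3
[11] read 'c'  n3⇒n4
[12] read 'a'  n4⇒n5
[13] read 'a'  n5⇒n6  → match P1@[9:13]
[14] read 'b'  n6⇒n1 (via fail)  → match P0@[14:14]
[15] read 'a'  n1⇒n2 (via fail)
[16] read 'b'  n2⇒n1 (via fail)  → match P0@[16:16]
[17] read 'b'  n1⇒n1 (via fail)  → match P0@[17:17]
[18] read 'b'  n1⇒n1 (via fail)  → match P0@[18:18]
[19] read 'c'  n1⇒n0 (via fail)
[20] read 'b'  n0⇒n1  → match P0@[20:20]
[21] read 'a'  n1⇒n2 (via fail)
[22] read 'c'  n2⇒n3
[23] read 'c'  n3⇒n4
[24] read 'a'  n4⇒n5
[25] read 'a'  n5⇒n6  → match P1@[21:25]
[26] read 'b'  n6⇒n1 (via fail)  → match P0@[26:26]
[27] read 'c'  n1⇒n0 (via fail)
[28] read 'a'  n0⇒n2
[29] read 'a'  n2⇒n2 (via fail)
[30] read 'b'  n2⇒n1 (via fail)  → match P0@[30:30]
[31] read 'b'  n1⇒n1 (via fail)  → match P0@[31:31]
[32] read 'b'  n1⇒n1 (via fail)  → match P0@[32:32]
[33] read 'a'  n1⇒n2 (via fail)
[34] read 'c'  n2⇒n3
[35] read 'c'  n3⇒n4
[36] read 'a'  n4⇒n5
[37] read 'a'  n5⇒n6  → match P1@[33:37]
[38] read 'b'  n6⇒n1 (via fail)  → match P0@[38:38]
[39] read 'c'  n1⇒n0 (via fail)
[40] read 'a'  n0⇒n2
[41] read 'c'  n2⇒n3
[42] read 'c'  n3⇒n4
[43] read 'a'  n4⇒n5
[44] read 'a'  n5⇒n6  → match P1@[40:44]
[45] read 'a'  n6⇒n2 (via fail)
[46] read 'c'  n2⇒n3
[47] read 'c'  n3⇒n4
[48] read 'a'  n4⇒n5
[49] read 'a'  n5⇒n6  → match P1@[45:49]
[50] read 'b'  n6⇒n1 (via fail)  → match P0@[50:50]

Matches: [[5,1],[7,0],[8,0],[13,1],[14,0],[16,0],[17,0],[18,0],[20,0],[25,1],[26,0],[30,0],[31,0],[32,0],[37,1],[38,0],[44,1],[49,1],[50,0]]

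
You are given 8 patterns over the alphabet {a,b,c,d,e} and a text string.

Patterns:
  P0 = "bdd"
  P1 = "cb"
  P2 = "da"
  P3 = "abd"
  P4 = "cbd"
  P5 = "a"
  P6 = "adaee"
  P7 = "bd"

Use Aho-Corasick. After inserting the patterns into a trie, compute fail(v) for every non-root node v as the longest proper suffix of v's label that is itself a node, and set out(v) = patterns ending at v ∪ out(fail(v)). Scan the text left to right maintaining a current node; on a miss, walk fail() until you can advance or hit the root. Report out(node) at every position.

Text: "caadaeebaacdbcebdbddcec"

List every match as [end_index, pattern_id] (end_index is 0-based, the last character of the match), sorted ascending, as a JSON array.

Construct AC machine:
Trie nodes:
  0='ε' goto a→8 b→1 c→4 d→6
  1='b' goto d→2
  2='bd' goto d→3  [P7 ends]
  3='bdd' goto ·  [P0 ends]
  4='c' goto b→5
  5='cb' goto d→11  [P1 ends]
  6='d' goto a→7
  7='da' goto ·  [P2 ends]
  8='a' goto b→9 d→12  [P5 ends]
  9='ab' goto d→10
  10='abd' goto ·  [P3 ends]
  11='cbd' goto ·  [P4 ends]
  12='ad' goto a→13
  13='ada' goto e→14
  14='adae' goto e→15
  15='adaee' goto ·  [P6 ends]

BFS fail/out derivation:
  fail(1) 'b': from fail(0)=0 chase 'b': 0 ⇒ 0;  out=∅∪out(0)=∅
  fail(4) 'c': from fail(0)=0 chase 'c': 0 ⇒ 0;  out=∅∪out(0)=∅
  fail(6) 'd': from fail(0)=0 chase 'd': 0 ⇒ 0;  out=∅∪out(0)=∅
  fail(8) 'a': from fail(0)=0 chase 'a': 0 ⇒ 0;  out={5}∪out(0)={5}
  fail(2) 'bd': from fail(1)=0 chase 'd': 0 ⇒ 6;  out={7}∪out(6)={7}
  fail(5) 'cb': from fail(4)=0 chase 'b': 0 ⇒ 1;  out={1}∪out(1)={1}
  fail(7) 'da': from fail(6)=0 chase 'a': 0 ⇒ 8;  out={2}∪out(8)={2,5}
  fail(9) 'ab': from fail(8)=0 chase 'b': 0 ⇒ 1;  out=∅∪out(1)=∅
  fail(12) 'ad': from fail(8)=0 chase 'd': 0 ⇒ 6;  out=∅∪out(6)=∅
  fail(3) 'bdd': from fail(2)=6 chase 'd': 6→0 ⇒ 6;  out={0}∪out(6)={0}
  fail(10) 'abd': from fail(9)=1 chase 'd': 1 ⇒ 2;  out={3}∪out(2)={3,7}
  fail(11) 'cbd': from fail(5)=1 chase 'd': 1 ⇒ 2;  out={4}∪out(2)={4,7}
  fail(13) 'ada': from fail(12)=6 chase 'a': 6 ⇒ 7;  out=∅∪out(7)={2,5}
  fail(14) 'adae': from fail(13)=7 chase 'e': 7→8→0 ⇒ 0;  out=∅∪out(0)=∅
  fail(15) 'adaee': from fail(14)=0 chase 'e': 0 ⇒ 0;  out={6}∪out(0)={6}

Text stream:
i=0 'c': node 0→4
i=1 'a': node 4→8 (fail-walked)  → match P5@[1:1]
i=2 'a': node 8→8 (fail-walked)  → match P5@[2:2]
i=3 'd': node 8→12
i=4 'a': node 12→13  → match P2@[3:4],P5@[4:4]
i=5 'e': node 13→14
i=6 'e': node 14→15  → match P6@[2:6]
i=7 'b': node 15→1 (fail-walked)
i=8 'a': node 1→8 (fail-walked)  → match P5@[8:8]
i=9 'a': node 8→8 (fail-walked)  → match P5@[9:9]
i=10 'c': node 8→4 (fail-walked)
i=11 'd': node 4→6 (fail-walked)
i=12 'b': node 6→1 (fail-walked)
i=13 'c': node 1→4 (fail-walked)
i=14 'e': node 4→0 (fail-walked)
i=15 'b': node 0→1
i=16 'd': node 1→2  → match P7@[15:16]
i=17 'b': node 2→1 (fail-walked)
i=18 'd': node 1→2  → match P7@[17:18]
i=19 'd': node 2→3  → match P0@[17:19]
i=20 'c': node 3→4 (fail-walked)
i=21 'e': node 4→0 (fail-walked)
i=22 'c': node 0→4

All matches (sorted): [[1,5],[2,5],[4,2],[4,5],[6,6],[8,5],[9,5],[16,7],[18,7],[19,0]]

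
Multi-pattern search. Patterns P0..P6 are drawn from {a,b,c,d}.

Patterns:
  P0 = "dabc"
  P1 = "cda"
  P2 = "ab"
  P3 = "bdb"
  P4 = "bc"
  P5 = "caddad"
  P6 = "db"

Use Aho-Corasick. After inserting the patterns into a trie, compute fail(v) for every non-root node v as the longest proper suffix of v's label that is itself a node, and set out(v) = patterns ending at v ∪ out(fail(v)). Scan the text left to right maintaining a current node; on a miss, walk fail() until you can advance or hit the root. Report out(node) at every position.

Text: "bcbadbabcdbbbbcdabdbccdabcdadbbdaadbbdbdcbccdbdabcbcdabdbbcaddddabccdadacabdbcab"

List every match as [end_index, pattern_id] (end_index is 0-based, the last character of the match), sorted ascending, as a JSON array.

Build automaton:
Trie nodes:
  n0 'ε': a→8 b→10 c→5 d→1
  n1 'd': a→2 b→19
  n2 'da': b→3
  n3 'dab': c→4
  n4 'dabc': ·  [P0 ends]
  n5 'c': a→14 d→6
  n6 'cd': a→7
  n7 'cda': ·  [P1 ends]
  n8 'a': b→9
  n9 'ab': ·  [P2 ends]
  n10 'b': c→13 d→11
  n11 'bd': b→12
  n12 'bdb': ·  [P3 ends]
  n13 'bc': ·  [P4 ends]
  n14 'ca': d→15
  n15 'cad': d→16
  n16 'cadd': a→17
  n17 'cadda': d→18
  n18 'caddad': ·  [P5 ends]
  n19 'db': ·  [P6 ends]

BFS fail/out derivation:
  fail(1) 'd': from fail(0)=0 chase 'd': 0 ⇒ 0;  out=∅∪out(0)=∅
  fail(5) 'c': from fail(0)=0 chase 'c': 0 ⇒ 0;  out=∅∪out(0)=∅
  fail(8) 'a': from fail(0)=0 chase 'a': 0 ⇒ 0;  out=∅∪out(0)=∅
  fail(10) 'b': from fail(0)=0 chase 'b': 0 ⇒ 0;  out=∅∪out(0)=∅
  fail(2) 'da': from fail(1)=0 chase 'a': 0 ⇒ 8;  out=∅∪out(8)=∅
  fail(6) 'cd': from fail(5)=0 chase 'd': 0 ⇒ 1;  out=∅∪out(1)=∅
  fail(9) 'ab': from fail(8)=0 chase 'b': 0 ⇒ 10;  out={2}∪out(10)={2}
  fail(11) 'bd': from fail(10)=0 chase 'd': 0 ⇒ 1;  out=∅∪out(1)=∅
  fail(13) 'bc': from fail(10)=0 chase 'c': 0 ⇒ 5;  out={4}∪out(5)={4}
  fail(14) 'ca': from fail(5)=0 chase 'a': 0 ⇒ 8;  out=∅∪out(8)=∅
  fail(19) 'db': from fail(1)=0 chase 'b': 0 ⇒ 10;  out={6}∪out(10)={6}
  fail(3) 'dab': from fail(2)=8 chase 'b': 8 ⇒ 9;  out=∅∪out(9)={2}
  fail(7) 'cda': from fail(6)=1 chase 'a': 1 ⇒ 2;  out={1}∪out(2)={1}
  fail(12) 'bdb': from fail(11)=1 chase 'b': 1 ⇒ 19;  out={3}∪out(19)={3,6}
  fail(15) 'cad': from fail(14)=8 chase 'd': 8→0 ⇒ 1;  out=∅∪out(1)=∅
  fail(4) 'dabc': from fail(3)=9 chase 'c': 9→10 ⇒ 13;  out={0}∪out(13)={0,4}
  fail(16) 'cadd': from fail(15)=1 chase 'd': 1→0 ⇒ 1;  out=∅∪out(1)=∅
  fail(17) 'cadda': from fail(16)=1 chase 'a': 1 ⇒ 2;  out=∅∪out(2)=∅
  fail(18) 'caddad': from fail(17)=2 chase 'd': 2→8→0 ⇒ 1;  out={5}∪out(1)={5}

Scan:
i=0 'b': node 0→10
i=1 'c': node 10→13  → match P4@[0:1]
i=2 'b': node 13→10 (via fail)
i=3 'a': node 10→8 (via fail)
i=4 'd': node 8→1 (via fail)
i=5 'b': node 1→19  → match P6@[4:5]
i=6 'a': node 19→8 (via fail)
i=7 'b': node 8→9  → match P2@[6:7]
i=8 'c': node 9→13 (via fail)  → match P4@[7:8]
i=9 'd': node 13→6 (via fail)
i=10 'b': node 6→19 (via fail)  → match P6@[9:10]
i=11 'b': node 19→10 (via fail)
i=12 'b': node 10→10 (via fail)
i=13 'b': node 10→10 (via fail)
i=14 'c': node 10→13  → match P4@[13:14]
i=15 'd': node 13→6 (via fail)
i=16 'a': node 6→7  → match P1@[14:16]
i=17 'b': node 7→3 (via fail)  → match P2@[16:17]
i=18 'd': node 3→11 (via fail)
i=19 'b': node 11→12  → match P3@[17:19],P6@[18:19]
i=20 'c': node 12→13 (via fail)  → match P4@[19:20]
i=21 'c': node 13→5 (via fail)
i=22 'd': node 5→6
i=23 'a': node 6→7  → match P1@[21:23]
i=24 'b': node 7→3 (via fail)  → match P2@[23:24]
i=25 'c': node 3→4  → match P0@[22:25],P4@[24:25]
i=26 'd': node 4→6 (via fail)
i=27 'a': node 6→7  → match P1@[25:27]
i=28 'd': node 7→1 (via fail)
i=29 'b': node 1→19  → match P6@[28:29]
i=30 'b': node 19→10 (via fail)
i=31 'd': node 10→11
i=32 'a': node 11→2 (via fail)
i=33 'a': node 2→8 (via fail)
i=34 'd': node 8→1 (via fail)
i=35 'b': node 1→19  → match P6@[34:35]
i=36 'b': node 19→10 (via fail)
i=37 'd': node 10→11
i=38 'b': node 11→12  → match P3@[36:38],P6@[37:38]
i=39 'd': node 12→11 (via fail)
i=40 'c': node 11→5 (via fail)
i=41 'b': node 5→10 (via fail)
i=42 'c': node 10→13  → match P4@[41:42]
i=43 'c': node 13→5 (via fail)
i=44 'd': node 5→6
i=45 'b': node 6→19 (via fail)  → match P6@[44:45]
i=46 'd': node 19→11 (via fail)
i=47 'a': node 11→2 (via fail)
i=48 'b': node 2→3  → match P2@[47:48]
i=49 'c': node 3→4  → match P0@[46:49],P4@[48:49]
i=50 'b': node 4→10 (via fail)
i=51 'c': node 10→13  → match P4@[50:51]
i=52 'd': node 13→6 (via fail)
i=53 'a': node 6→7  → match P1@[51:53]
i=54 'b': node 7→3 (via fail)  → match P2@[53:54]
i=55 'd': node 3→11 (via fail)
i=56 'b': node 11→12  → match P3@[54:56],P6@[55:56]
i=57 'b': node 12→10 (via fail)
i=58 'c': node 10→13  → match P4@[57:58]
i=59 'a': node 13→14 (via fail)
i=60 'd': node 14→15
i=61 'd': node 15→16
i=62 'd': node 16→1 (via fail)
i=63 'd': node 1→1 (via fail)
i=64 'a': node 1→2
i=65 'b': node 2→3  → match P2@[64:65]
i=66 'c': node 3→4  → match P0@[63:66],P4@[65:66]
i=67 'c': node 4→5 (via fail)
i=68 'd': node 5→6
i=69 'a': node 6→7  → match P1@[67:69]
i=70 'd': node 7→1 (via fail)
i=71 'a': node 1→2
i=72 'c': node 2→5 (via fail)
i=73 'a': node 5→14
i=74 'b': node 14→9 (via fail)  → match P2@[73:74]
i=75 'd': node 9→11 (via fail)
i=76 'b': node 11→12  → match P3@[74:76],P6@[75:76]
i=77 'c': node 12→13 (via fail)  → match P4@[76:77]
i=78 'a': node 13→14 (via fail)
i=79 'b': node 14→9 (via fail)  → match P2@[78:79]

Result: [[1,4],[5,6],[7,2],[8,4],[10,6],[14,4],[16,1],[17,2],[19,3],[19,6],[20,4],[23,1],[24,2],[25,0],[25,4],[27,1],[29,6],[35,6],[38,3],[38,6],[42,4],[45,6],[48,2],[49,0],[49,4],[51,4],[53,1],[54,2],[56,3],[56,6],[58,4],[65,2],[66,0],[66,4],[69,1],[74,2],[76,3],[76,6],[77,4],[79,2]]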